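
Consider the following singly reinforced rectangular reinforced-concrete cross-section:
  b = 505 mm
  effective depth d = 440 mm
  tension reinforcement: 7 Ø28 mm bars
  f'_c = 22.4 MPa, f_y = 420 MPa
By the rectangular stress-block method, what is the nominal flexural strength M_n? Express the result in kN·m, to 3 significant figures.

M_n ≈ 626 kN·m

A_s = 7 × 616 = 4312 mm².
T = A_s f_y = 4312 × 420 = 1811040 N = 1811.04 kN.
From C = T: a = T/(0.85 f'_c b) = 1811040/(0.85 × 22.4 × 505) = 188.35 mm.
M_n = T(d − a/2) = 1811.04 kN × (440 − 94.175) mm = 626.30 kN·m.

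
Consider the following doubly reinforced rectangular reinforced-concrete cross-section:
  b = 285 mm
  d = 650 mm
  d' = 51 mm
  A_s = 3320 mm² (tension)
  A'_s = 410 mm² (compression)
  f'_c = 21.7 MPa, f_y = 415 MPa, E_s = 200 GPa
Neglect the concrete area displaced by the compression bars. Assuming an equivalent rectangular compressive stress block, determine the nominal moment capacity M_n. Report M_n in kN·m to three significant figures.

M_n ≈ 748 kN·m

Assume both tension and compression steel yield.
Net tension couple steel: A_s − A'_s = 2910 mm².
a = (A_s − A'_s) f_y / (0.85 f'_c b) = 1207650/(0.85 × 21.7 × 285) = 229.73 mm.
c = a/β₁ = 229.73/0.85 = 270.27 mm; ε'_s = 0.003(c − d')/c = 0.0024 ≥ f_y/E_s = 0.0021, so compression steel does yield.
M_n = (A_s − A'_s) f_y (d − a/2) + A'_s f_y (d − d') = [1207650 × (650 − 114.865) + 170150 × (650 − 51)] × 10⁻⁶ = 646.26 + 101.92 = 748.18 kN·m.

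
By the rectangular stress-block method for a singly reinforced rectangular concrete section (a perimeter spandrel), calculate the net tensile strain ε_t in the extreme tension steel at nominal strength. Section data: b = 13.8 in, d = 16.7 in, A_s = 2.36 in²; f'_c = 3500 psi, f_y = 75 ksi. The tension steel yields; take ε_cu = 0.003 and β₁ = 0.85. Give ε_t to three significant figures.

ε_t ≈ 0.00688

a = A_s f_y/(0.85 f'_c b) = 4.311 in.
β₁ = 0.85, so c = a/β₁ = 4.311/0.85 = 5.072 in.
From the linear strain diagram with ε_cu = 0.003: ε_t = 0.003 (d − c)/c = 0.003 × (16.7 − 5.072)/5.072 = 0.00688.
Since ε_t ≥ 0.005, the section is tension-controlled.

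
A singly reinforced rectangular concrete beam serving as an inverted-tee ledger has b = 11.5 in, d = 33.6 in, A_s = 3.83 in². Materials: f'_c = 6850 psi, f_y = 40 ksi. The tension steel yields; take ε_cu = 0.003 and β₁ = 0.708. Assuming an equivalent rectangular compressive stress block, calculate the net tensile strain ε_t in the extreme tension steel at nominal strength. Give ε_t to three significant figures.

ε_t ≈ 0.0282

a = A_s f_y/(0.85 f'_c b) = 2.288 in.
β₁ = 0.708, so c = a/β₁ = 2.288/0.708 = 3.232 in.
From the linear strain diagram with ε_cu = 0.003: ε_t = 0.003 (d − c)/c = 0.003 × (33.6 − 3.232)/3.232 = 0.0282.
Since ε_t ≥ 0.005, the section is tension-controlled.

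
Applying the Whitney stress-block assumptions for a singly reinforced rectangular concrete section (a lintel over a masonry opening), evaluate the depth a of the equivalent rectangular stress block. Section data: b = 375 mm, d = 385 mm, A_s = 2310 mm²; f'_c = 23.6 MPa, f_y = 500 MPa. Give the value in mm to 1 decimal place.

T = A_s f_y = 2310 × 500 = 1155000 N = 1155 kN.
Setting C = 0.85 f'_c a b equal to T: a = 1155000/(0.85 × 23.6 × 375) = 153.5 mm.

a ≈ 153.5 mm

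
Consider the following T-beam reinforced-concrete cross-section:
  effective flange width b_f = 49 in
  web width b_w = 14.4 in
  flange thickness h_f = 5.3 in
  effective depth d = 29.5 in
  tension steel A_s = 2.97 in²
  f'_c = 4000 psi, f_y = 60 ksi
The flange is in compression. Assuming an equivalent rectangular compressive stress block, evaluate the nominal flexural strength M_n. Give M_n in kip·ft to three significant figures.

M_n ≈ 430 kip·ft

Tension: T = A_s f_y = 2.97 × 60 = 178.2 kips.
Try a within the flange: a = T/(0.85 f'_c b_f) = 178.2/(0.85 × 4 × 49) = 1.070 in.
Since a = 1.070 ≤ h_f = 5.3 in, the stress block lies entirely in the flange; analyse as a rectangular beam of width b_f.
M_n = T(d − a/2) = 178.2 × (29.5 − 0.535) = 5161.6 kip·in.
M_n = 5161.6/12 = 430.13 kip·ft.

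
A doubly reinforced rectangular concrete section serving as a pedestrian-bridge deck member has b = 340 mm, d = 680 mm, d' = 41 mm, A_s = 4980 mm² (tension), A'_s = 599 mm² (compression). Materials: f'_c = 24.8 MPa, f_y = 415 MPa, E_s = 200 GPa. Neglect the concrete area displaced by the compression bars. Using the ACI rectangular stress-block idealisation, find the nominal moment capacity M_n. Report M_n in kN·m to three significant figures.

M_n ≈ 1160 kN·m

Assume both tension and compression steel yield.
Net tension couple steel: A_s − A'_s = 4381 mm².
a = (A_s − A'_s) f_y / (0.85 f'_c b) = 1818115/(0.85 × 24.8 × 340) = 253.67 mm.
c = a/β₁ = 253.67/0.85 = 298.44 mm; ε'_s = 0.003(c − d')/c = 0.0026 ≥ f_y/E_s = 0.0021, so compression steel does yield.
M_n = (A_s − A'_s) f_y (d − a/2) + A'_s f_y (d − d') = [1818115 × (680 − 126.835) + 248585 × (680 − 41)] × 10⁻⁶ = 1005.72 + 158.85 = 1164.57 kN·m.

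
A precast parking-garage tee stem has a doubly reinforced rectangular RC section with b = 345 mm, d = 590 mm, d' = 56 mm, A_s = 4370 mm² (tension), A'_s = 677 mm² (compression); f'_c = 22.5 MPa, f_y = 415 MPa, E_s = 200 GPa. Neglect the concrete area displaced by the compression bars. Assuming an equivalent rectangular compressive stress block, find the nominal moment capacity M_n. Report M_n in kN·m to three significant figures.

M_n ≈ 876 kN·m

Assume both tension and compression steel yield.
Net tension couple steel: A_s − A'_s = 3693 mm².
a = (A_s − A'_s) f_y / (0.85 f'_c b) = 1532595/(0.85 × 22.5 × 345) = 232.28 mm.
c = a/β₁ = 232.28/0.85 = 273.27 mm; ε'_s = 0.003(c − d')/c = 0.0024 ≥ f_y/E_s = 0.0021, so compression steel does yield.
M_n = (A_s − A'_s) f_y (d − a/2) + A'_s f_y (d − d') = [1532595 × (590 − 116.14) + 280955 × (590 − 56)] × 10⁻⁶ = 726.24 + 150.03 = 876.27 kN·m.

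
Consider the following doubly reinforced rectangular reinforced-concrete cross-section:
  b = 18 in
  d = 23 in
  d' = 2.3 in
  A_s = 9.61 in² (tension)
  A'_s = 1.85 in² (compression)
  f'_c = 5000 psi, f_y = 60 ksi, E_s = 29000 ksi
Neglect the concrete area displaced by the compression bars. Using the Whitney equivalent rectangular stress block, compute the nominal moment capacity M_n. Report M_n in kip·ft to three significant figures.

Assume both steels yield.
a = (A_s − A'_s) f_y/(0.85 f'_c b) = (9.61 − 1.85) × 60/(0.85 × 5 × 18) = 6.086 in.
c = a/β₁ = 6.086/0.8 = 7.608 in; ε'_s = 0.003(c − d')/c = 0.0021 ≥ ε_y = 0.0021, so the compression steel yields.
M_n = (A_s − A'_s) f_y (d − a/2) + A'_s f_y (d − d') = 465.6 × (23 − 3.043) + 111 × (23 − 2.3) = 9292.0 + 2297.7 = 11589.7 kip·in = 11589.7/12 = 965.81 kip·ft.

M_n ≈ 966 kip·ft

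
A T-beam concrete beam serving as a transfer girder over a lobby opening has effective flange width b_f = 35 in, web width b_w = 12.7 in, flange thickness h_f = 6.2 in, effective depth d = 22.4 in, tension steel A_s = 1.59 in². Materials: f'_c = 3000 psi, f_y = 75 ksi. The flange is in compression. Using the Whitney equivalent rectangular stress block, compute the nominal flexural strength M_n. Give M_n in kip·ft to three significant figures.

Tension: T = A_s f_y = 1.59 × 75 = 119.25 kips.
Try a within the flange: a = T/(0.85 f'_c b_f) = 119.25/(0.85 × 3 × 35) = 1.336 in.
Since a = 1.336 ≤ h_f = 6.2 in, the stress block lies entirely in the flange; analyse as a rectangular beam of width b_f.
M_n = T(d − a/2) = 119.25 × (22.4 − 0.668) = 2591.5 kip·in.
M_n = 2591.5/12 = 215.96 kip·ft.

M_n ≈ 216 kip·ft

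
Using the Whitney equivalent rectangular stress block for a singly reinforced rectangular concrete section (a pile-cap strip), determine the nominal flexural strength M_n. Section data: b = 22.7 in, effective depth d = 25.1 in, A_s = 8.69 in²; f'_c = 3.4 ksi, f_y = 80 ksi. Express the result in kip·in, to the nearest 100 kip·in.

T = A_s f_y = 8.69 × 80 = 695.2 kips.
a = T/(0.85 f'_c b) = 695.2/(0.85 × 3.4 × 22.7) = 10.597 in.
M_n = T(d − a/2) = 695.2 × (25.1 − 5.2985) = 13766.0 kip·in.

M_n ≈ 13800 kip·in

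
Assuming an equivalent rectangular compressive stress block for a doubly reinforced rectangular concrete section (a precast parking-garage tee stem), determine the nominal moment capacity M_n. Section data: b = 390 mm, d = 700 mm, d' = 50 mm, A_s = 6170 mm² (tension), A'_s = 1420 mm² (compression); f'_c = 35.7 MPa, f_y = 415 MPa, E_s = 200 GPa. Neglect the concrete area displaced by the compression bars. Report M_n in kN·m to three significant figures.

M_n ≈ 1600 kN·m

Assume both tension and compression steel yield.
Net tension couple steel: A_s − A'_s = 4750 mm².
a = (A_s − A'_s) f_y / (0.85 f'_c b) = 1971250/(0.85 × 35.7 × 390) = 166.57 mm.
c = a/β₁ = 166.57/0.795 = 209.52 mm; ε'_s = 0.003(c − d')/c = 0.0023 ≥ f_y/E_s = 0.0021, so compression steel does yield.
M_n = (A_s − A'_s) f_y (d − a/2) + A'_s f_y (d − d') = [1971250 × (700 − 83.285) + 589300 × (700 − 50)] × 10⁻⁶ = 1215.70 + 383.05 = 1598.75 kN·m.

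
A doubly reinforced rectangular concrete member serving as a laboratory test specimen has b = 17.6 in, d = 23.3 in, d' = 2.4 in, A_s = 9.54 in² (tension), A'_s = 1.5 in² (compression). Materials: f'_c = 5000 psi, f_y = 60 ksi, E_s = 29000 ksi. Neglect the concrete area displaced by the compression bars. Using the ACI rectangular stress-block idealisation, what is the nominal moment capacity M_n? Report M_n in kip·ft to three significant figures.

Assume both steels yield.
a = (A_s − A'_s) f_y/(0.85 f'_c b) = (9.54 − 1.5) × 60/(0.85 × 5 × 17.6) = 6.449 in.
c = a/β₁ = 6.449/0.8 = 8.061 in; ε'_s = 0.003(c − d')/c = 0.0021 ≥ ε_y = 0.0021, so the compression steel yields.
M_n = (A_s − A'_s) f_y (d − a/2) + A'_s f_y (d − d') = 482.4 × (23.3 − 3.2245) + 90 × (23.3 − 2.4) = 9684.4 + 1881.0 = 11565.4 kip·in = 11565.4/12 = 963.78 kip·ft.

M_n ≈ 964 kip·ft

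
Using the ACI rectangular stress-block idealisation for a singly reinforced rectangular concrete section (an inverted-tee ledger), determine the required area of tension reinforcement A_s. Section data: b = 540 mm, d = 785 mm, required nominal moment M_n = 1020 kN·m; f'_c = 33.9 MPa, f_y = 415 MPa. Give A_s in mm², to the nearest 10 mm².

A_s ≈ 3320 mm²

With M_n = 0.85 f'_c a b (d − a/2), solve the quadratic for a:
a = d − √(d² − 2M_n/(0.85 f'_c b)) = 785 − √(785² − 2 × 1020×10⁶/(0.85 × 33.9 × 540)) = 88.49 mm.
A_s = 0.85 f'_c a b / f_y = 0.85 × 33.9 × 88.49 × 540 / 415 = 3317.9 mm².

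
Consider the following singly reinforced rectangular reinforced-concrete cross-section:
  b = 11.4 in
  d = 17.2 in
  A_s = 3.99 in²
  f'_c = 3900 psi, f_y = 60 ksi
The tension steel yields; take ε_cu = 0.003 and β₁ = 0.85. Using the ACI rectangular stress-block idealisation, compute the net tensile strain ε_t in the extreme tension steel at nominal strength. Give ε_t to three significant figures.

a = A_s f_y/(0.85 f'_c b) = 6.335 in.
β₁ = 0.85, so c = a/β₁ = 6.335/0.85 = 7.453 in.
From the linear strain diagram with ε_cu = 0.003: ε_t = 0.003 (d − c)/c = 0.003 × (17.2 − 7.453)/7.453 = 0.00392.
ε_t < 0.004 — the section is over-reinforced for flexure under ACI limits.

ε_t ≈ 0.00392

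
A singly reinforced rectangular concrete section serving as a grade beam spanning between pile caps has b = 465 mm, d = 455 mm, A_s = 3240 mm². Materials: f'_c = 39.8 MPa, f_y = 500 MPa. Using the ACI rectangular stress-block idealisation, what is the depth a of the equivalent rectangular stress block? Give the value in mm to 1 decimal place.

a ≈ 103.0 mm

T = A_s f_y = 3240 × 500 = 1620000 N = 1620 kN.
Setting C = 0.85 f'_c a b equal to T: a = 1620000/(0.85 × 39.8 × 465) = 103.0 mm.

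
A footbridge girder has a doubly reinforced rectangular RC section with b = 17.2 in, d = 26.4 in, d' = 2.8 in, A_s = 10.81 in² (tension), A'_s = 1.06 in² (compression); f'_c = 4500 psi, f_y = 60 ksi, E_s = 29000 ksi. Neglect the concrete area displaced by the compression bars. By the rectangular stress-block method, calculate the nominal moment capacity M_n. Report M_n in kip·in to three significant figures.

M_n ≈ 14300 kip·in

Assume both steels yield.
a = (A_s − A'_s) f_y/(0.85 f'_c b) = (10.81 − 1.06) × 60/(0.85 × 4.5 × 17.2) = 8.892 in.
c = a/β₁ = 8.892/0.825 = 10.778 in; ε'_s = 0.003(c − d')/c = 0.0022 ≥ ε_y = 0.0021, so the compression steel yields.
M_n = (A_s − A'_s) f_y (d − a/2) + A'_s f_y (d − d') = 585 × (26.4 − 4.446) + 63.6 × (26.4 − 2.8) = 12843.1 + 1501.0 = 14344.1 kip·in.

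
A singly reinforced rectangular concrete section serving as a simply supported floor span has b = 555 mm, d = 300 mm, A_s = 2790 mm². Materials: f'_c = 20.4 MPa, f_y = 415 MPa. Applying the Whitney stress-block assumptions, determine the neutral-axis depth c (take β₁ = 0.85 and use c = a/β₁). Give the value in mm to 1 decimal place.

T = A_s f_y = 2790 × 415 = 1157850 N = 1157.85 kN.
Setting C = 0.85 f'_c a b equal to T: a = 1157850/(0.85 × 20.4 × 555) = 120.312 mm.
With β₁ = 0.85, c = a/β₁ = 120.312/0.85 = 141.5 mm.

c ≈ 141.5 mm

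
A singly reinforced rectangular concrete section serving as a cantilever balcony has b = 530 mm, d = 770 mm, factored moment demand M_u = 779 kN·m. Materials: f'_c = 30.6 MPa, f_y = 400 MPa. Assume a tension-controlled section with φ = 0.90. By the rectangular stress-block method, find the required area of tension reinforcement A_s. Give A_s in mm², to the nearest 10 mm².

M_n = M_u/φ = 779/0.90 = 865.556 kN·m.
With M_n = 0.85 f'_c a b (d − a/2), solve the quadratic for a:
a = d − √(d² − 2M_n/(0.85 f'_c b)) = 770 − √(770² − 2 × 865.556×10⁶/(0.85 × 30.6 × 530)) = 86.39 mm.
A_s = 0.85 f'_c a b / f_y = 0.85 × 30.6 × 86.39 × 530 / 400 = 2977.3 mm².

A_s ≈ 2980 mm²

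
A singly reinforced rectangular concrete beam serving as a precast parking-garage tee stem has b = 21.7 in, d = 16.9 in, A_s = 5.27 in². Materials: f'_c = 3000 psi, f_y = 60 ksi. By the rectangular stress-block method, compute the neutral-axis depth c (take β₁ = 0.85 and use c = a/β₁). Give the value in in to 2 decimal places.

c ≈ 6.72 in

T = A_s f_y = 5.27 × 60 = 316.2 kips.
a = T/(0.85 f'_c b) = 316.2/(0.85 × 3 × 21.7) = 5.7143 in.
With β₁ = 0.85, c = a/β₁ = 5.7143/0.85 = 6.72 in.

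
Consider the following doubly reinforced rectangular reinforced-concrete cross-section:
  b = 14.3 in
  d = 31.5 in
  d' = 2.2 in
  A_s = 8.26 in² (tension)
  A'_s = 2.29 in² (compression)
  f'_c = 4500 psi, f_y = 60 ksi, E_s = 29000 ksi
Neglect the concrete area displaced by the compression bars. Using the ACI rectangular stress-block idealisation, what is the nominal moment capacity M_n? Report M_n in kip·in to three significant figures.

M_n ≈ 14100 kip·in

Assume both steels yield.
a = (A_s − A'_s) f_y/(0.85 f'_c b) = (8.26 − 2.29) × 60/(0.85 × 4.5 × 14.3) = 6.549 in.
c = a/β₁ = 6.549/0.825 = 7.938 in; ε'_s = 0.003(c − d')/c = 0.0022 ≥ ε_y = 0.0021, so the compression steel yields.
M_n = (A_s − A'_s) f_y (d − a/2) + A'_s f_y (d − d') = 358.2 × (31.5 − 3.2745) + 137.4 × (31.5 − 2.2) = 10110.4 + 4025.8 = 14136.2 kip·in.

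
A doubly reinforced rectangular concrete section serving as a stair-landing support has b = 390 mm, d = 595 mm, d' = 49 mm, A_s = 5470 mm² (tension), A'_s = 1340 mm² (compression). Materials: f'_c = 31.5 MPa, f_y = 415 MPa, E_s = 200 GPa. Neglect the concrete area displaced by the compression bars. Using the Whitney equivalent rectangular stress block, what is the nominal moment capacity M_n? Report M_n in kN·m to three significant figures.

M_n ≈ 1180 kN·m

Assume both tension and compression steel yield.
Net tension couple steel: A_s − A'_s = 4130 mm².
a = (A_s − A'_s) f_y / (0.85 f'_c b) = 1713950/(0.85 × 31.5 × 390) = 164.14 mm.
c = a/β₁ = 164.14/0.825 = 198.96 mm; ε'_s = 0.003(c − d')/c = 0.0023 ≥ f_y/E_s = 0.0021, so compression steel does yield.
M_n = (A_s − A'_s) f_y (d − a/2) + A'_s f_y (d − d') = [1713950 × (595 − 82.07) + 556100 × (595 − 49)] × 10⁻⁶ = 879.14 + 303.63 = 1182.77 kN·m.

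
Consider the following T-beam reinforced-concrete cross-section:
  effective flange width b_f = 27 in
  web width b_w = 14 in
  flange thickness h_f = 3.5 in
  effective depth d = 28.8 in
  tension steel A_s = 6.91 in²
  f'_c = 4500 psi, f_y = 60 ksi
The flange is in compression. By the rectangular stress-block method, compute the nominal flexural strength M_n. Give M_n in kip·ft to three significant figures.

M_n ≈ 925 kip·ft

Tension: T = A_s f_y = 6.91 × 60 = 414.6 kips.
Try a within the flange: a = T/(0.85 f'_c b_f) = 414.6/(0.85 × 4.5 × 27) = 4.015 in.
a = 4.015 > h_f = 3.5 in: the block extends into the web. Split into flange-overhang and web parts.
C_f = 0.85 f'_c (b_f − b_w) h_f = 0.85 × 4.5 × (27 − 14) × 3.5 = 174.0 kips.
Remaining web compression depth: a_w = (T − C_f)/(0.85 f'_c b_w) = (414.6 − 174.0)/(0.85 × 4.5 × 14) = 4.493 in.
M_n = C_f(d − h_f/2) + (T − C_f)(d − a_w/2) = 174.0 × (28.8 − 1.75) + 240.6 × (28.8 − 2.2465) = 4706.7 + 6388.8 = 11095.5 kip·in.
M_n = 11095.5/12 = 924.63 kip·ft.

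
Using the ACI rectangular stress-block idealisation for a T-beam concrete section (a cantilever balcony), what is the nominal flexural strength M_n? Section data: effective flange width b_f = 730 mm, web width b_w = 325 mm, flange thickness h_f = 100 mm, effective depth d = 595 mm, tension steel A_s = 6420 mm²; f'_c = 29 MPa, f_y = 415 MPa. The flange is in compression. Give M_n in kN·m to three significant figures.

M_n ≈ 1360 kN·m

Tension: T = A_s f_y = 6420 × 415 = 2664300 N.
Try a within the flange: a = T/(0.85 f'_c b_f) = 2664300/(0.85 × 29 × 730) = 148.06 mm.
a = 148.06 > h_f = 100 mm: the block extends into the web. Split into flange-overhang and web parts.
C_f = 0.85 f'_c (b_f − b_w) h_f = 0.85 × 29 × (730 − 325) × 100 = 998325 N.
Remaining web compression depth: a_w = (T − C_f)/(0.85 f'_c b_w) = (2664300 − 998325)/(0.85 × 29 × 325) = 207.95 mm.
M_n = C_f(d − h_f/2) + (T − C_f)(d − a_w/2) = 998325 × (595 − 50) + 1665975 × (595 − 103.975) = 544.09 + 818.04 = 1362.13 × 10⁶ N·mm.
M_n = 1362.13 kN·m.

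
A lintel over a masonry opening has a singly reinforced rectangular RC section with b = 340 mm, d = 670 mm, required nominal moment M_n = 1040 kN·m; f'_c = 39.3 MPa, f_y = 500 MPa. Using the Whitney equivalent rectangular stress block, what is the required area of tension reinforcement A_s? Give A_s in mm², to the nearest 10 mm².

With M_n = 0.85 f'_c a b (d − a/2), solve the quadratic for a:
a = d − √(d² − 2M_n/(0.85 f'_c b)) = 670 − √(670² − 2 × 1040×10⁶/(0.85 × 39.3 × 340)) = 154.48 mm.
A_s = 0.85 f'_c a b / f_y = 0.85 × 39.3 × 154.48 × 340 / 500 = 3509.1 mm².

A_s ≈ 3510 mm²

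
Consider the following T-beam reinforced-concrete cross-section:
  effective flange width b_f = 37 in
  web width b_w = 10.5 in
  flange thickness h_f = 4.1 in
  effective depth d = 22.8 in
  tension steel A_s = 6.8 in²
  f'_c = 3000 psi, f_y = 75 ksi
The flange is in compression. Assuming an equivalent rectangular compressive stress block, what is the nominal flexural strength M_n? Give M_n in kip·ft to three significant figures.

M_n ≈ 837 kip·ft

Tension: T = A_s f_y = 6.8 × 75 = 510 kips.
Try a within the flange: a = T/(0.85 f'_c b_f) = 510/(0.85 × 3 × 37) = 5.405 in.
a = 5.405 > h_f = 4.1 in: the block extends into the web. Split into flange-overhang and web parts.
C_f = 0.85 f'_c (b_f − b_w) h_f = 0.85 × 3 × (37 − 10.5) × 4.1 = 277.1 kips.
Remaining web compression depth: a_w = (T − C_f)/(0.85 f'_c b_w) = (510 − 277.1)/(0.85 × 3 × 10.5) = 8.698 in.
M_n = C_f(d − h_f/2) + (T − C_f)(d − a_w/2) = 277.1 × (22.8 − 2.05) + 232.9 × (22.8 − 4.349) = 5749.8 + 4297.2 = 10047.0 kip·in.
M_n = 10047.0/12 = 837.25 kip·ft.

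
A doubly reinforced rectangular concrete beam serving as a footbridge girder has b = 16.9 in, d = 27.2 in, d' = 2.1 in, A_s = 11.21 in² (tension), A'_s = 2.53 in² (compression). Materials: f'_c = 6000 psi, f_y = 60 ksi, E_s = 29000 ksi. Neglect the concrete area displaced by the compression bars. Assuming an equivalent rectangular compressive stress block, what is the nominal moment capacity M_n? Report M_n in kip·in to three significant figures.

M_n ≈ 16400 kip·in

Assume both steels yield.
a = (A_s − A'_s) f_y/(0.85 f'_c b) = (11.21 − 2.53) × 60/(0.85 × 6 × 16.9) = 6.042 in.
c = a/β₁ = 6.042/0.75 = 8.056 in; ε'_s = 0.003(c − d')/c = 0.0022 ≥ ε_y = 0.0021, so the compression steel yields.
M_n = (A_s − A'_s) f_y (d − a/2) + A'_s f_y (d − d') = 520.8 × (27.2 − 3.021) + 151.8 × (27.2 − 2.1) = 12592.4 + 3810.2 = 16402.6 kip·in.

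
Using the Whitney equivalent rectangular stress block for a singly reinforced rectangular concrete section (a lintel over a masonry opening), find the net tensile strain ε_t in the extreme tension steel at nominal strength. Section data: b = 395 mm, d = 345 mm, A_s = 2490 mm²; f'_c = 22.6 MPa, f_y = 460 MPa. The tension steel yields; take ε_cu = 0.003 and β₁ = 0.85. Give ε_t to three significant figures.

ε_t ≈ 0.00283

a = A_s f_y/(0.85 f'_c b) = 150.95 mm.
β₁ = 0.85, so c = a/β₁ = 150.95/0.85 = 177.59 mm.
From the linear strain diagram with ε_cu = 0.003: ε_t = 0.003 (d − c)/c = 0.003 × (345 − 177.59)/177.59 = 0.00283.
ε_t < 0.004 — the section is over-reinforced for flexure under ACI limits.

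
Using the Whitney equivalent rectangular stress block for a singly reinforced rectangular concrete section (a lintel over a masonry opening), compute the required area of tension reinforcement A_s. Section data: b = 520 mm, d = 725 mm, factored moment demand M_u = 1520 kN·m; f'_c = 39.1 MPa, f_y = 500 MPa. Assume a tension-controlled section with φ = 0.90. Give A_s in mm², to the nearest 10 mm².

M_n = M_u/φ = 1520/0.90 = 1688.89 kN·m.
With M_n = 0.85 f'_c a b (d − a/2), solve the quadratic for a:
a = d − √(d² − 2M_n/(0.85 f'_c b)) = 725 − √(725² − 2 × 1688.89×10⁶/(0.85 × 39.1 × 520)) = 150.39 mm.
A_s = 0.85 f'_c a b / f_y = 0.85 × 39.1 × 150.39 × 520 / 500 = 5198.1 mm².

A_s ≈ 5200 mm²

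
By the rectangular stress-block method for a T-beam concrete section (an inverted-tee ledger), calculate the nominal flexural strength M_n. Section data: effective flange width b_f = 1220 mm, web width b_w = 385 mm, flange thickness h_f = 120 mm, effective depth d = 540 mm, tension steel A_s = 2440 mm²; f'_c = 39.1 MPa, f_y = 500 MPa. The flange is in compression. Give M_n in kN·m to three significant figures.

Tension: T = A_s f_y = 2440 × 500 = 1220000 N.
Try a within the flange: a = T/(0.85 f'_c b_f) = 1220000/(0.85 × 39.1 × 1220) = 30.09 mm.
Since a = 30.09 ≤ h_f = 120 mm, the stress block lies entirely in the flange; analyse as a rectangular beam of width b_f.
M_n = T(d − a/2) = 1220000 × (540 − 15.045) = 640.45 × 10⁶ N·mm.
M_n = 640.45 kN·m.

M_n ≈ 640 kN·m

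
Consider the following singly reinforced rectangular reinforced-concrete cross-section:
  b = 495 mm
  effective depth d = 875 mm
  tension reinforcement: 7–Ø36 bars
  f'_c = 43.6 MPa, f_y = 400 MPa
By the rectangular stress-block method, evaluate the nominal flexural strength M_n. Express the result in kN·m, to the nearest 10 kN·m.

A_s = 7 × 1018 = 7126 mm².
T = A_s f_y = 7126 × 400 = 2850400 N = 2850.4 kN.
From C = T: a = T/(0.85 f'_c b) = 2850400/(0.85 × 43.6 × 495) = 155.38 mm.
M_n = T(d − a/2) = 2850.4 kN × (875 − 77.69) mm = 2272.65 kN·m.

M_n ≈ 2270 kN·m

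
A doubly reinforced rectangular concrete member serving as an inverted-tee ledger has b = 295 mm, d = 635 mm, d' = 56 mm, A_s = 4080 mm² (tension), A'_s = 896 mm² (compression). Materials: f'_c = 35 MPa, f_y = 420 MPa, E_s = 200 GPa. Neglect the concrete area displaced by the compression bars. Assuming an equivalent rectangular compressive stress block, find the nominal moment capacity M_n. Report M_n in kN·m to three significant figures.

M_n ≈ 965 kN·m

Assume both tension and compression steel yield.
Net tension couple steel: A_s − A'_s = 3184 mm².
a = (A_s − A'_s) f_y / (0.85 f'_c b) = 1337280/(0.85 × 35 × 295) = 152.37 mm.
c = a/β₁ = 152.37/0.8 = 190.46 mm; ε'_s = 0.003(c − d')/c = 0.0021 ≥ f_y/E_s = 0.0021, so compression steel does yield.
M_n = (A_s − A'_s) f_y (d − a/2) + A'_s f_y (d − d') = [1337280 × (635 − 76.185) + 376320 × (635 − 56)] × 10⁻⁶ = 747.29 + 217.89 = 965.18 kN·m.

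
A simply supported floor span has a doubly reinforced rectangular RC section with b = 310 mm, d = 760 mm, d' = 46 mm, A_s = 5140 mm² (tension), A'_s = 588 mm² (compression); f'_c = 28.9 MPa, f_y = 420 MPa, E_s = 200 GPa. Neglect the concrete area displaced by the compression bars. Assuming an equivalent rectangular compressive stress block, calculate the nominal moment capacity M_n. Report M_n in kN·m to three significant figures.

Assume both tension and compression steel yield.
Net tension couple steel: A_s − A'_s = 4552 mm².
a = (A_s − A'_s) f_y / (0.85 f'_c b) = 1911840/(0.85 × 28.9 × 310) = 251.06 mm.
c = a/β₁ = 251.06/0.844 = 297.46 mm; ε'_s = 0.003(c − d')/c = 0.0025 ≥ f_y/E_s = 0.0021, so compression steel does yield.
M_n = (A_s − A'_s) f_y (d − a/2) + A'_s f_y (d − d') = [1911840 × (760 − 125.53) + 246960 × (760 − 46)] × 10⁻⁶ = 1213.01 + 176.33 = 1389.34 kN·m.

M_n ≈ 1390 kN·m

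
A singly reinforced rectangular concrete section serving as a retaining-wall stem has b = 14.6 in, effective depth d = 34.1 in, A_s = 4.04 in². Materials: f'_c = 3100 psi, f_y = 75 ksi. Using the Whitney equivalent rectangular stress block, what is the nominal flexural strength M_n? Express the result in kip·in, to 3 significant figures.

M_n ≈ 9140 kip·in

T = A_s f_y = 4.04 × 75 = 303 kips.
a = T/(0.85 f'_c b) = 303/(0.85 × 3.1 × 14.6) = 7.876 in.
M_n = T(d − a/2) = 303 × (34.1 − 3.938) = 9139.1 kip·in.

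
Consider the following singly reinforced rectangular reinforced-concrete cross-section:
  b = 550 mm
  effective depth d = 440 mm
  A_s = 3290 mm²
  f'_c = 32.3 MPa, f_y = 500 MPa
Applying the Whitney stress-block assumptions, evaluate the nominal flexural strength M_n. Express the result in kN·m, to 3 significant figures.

M_n ≈ 634 kN·m

T = A_s f_y = 3290 × 500 = 1645000 N = 1645 kN.
From C = T: a = T/(0.85 f'_c b) = 1645000/(0.85 × 32.3 × 550) = 108.94 mm.
M_n = T(d − a/2) = 1645 kN × (440 − 54.47) mm = 634.20 kN·m.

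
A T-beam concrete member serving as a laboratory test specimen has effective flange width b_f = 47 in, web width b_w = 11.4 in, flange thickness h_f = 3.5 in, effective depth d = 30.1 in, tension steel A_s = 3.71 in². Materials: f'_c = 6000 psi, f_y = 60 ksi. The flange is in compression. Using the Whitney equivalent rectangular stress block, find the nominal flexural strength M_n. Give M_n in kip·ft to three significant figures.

M_n ≈ 550 kip·ft

Tension: T = A_s f_y = 3.71 × 60 = 222.6 kips.
Try a within the flange: a = T/(0.85 f'_c b_f) = 222.6/(0.85 × 6 × 47) = 0.929 in.
Since a = 0.929 ≤ h_f = 3.5 in, the stress block lies entirely in the flange; analyse as a rectangular beam of width b_f.
M_n = T(d − a/2) = 222.6 × (30.1 − 0.4645) = 6596.9 kip·in.
M_n = 6596.9/12 = 549.74 kip·ft.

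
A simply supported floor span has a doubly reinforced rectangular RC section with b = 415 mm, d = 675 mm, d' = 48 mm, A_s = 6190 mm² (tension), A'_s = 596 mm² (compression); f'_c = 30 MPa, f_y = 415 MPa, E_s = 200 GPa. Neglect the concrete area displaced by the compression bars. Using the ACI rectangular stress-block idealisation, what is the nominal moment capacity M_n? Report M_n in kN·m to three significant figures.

M_n ≈ 1470 kN·m

Assume both tension and compression steel yield.
Net tension couple steel: A_s − A'_s = 5594 mm².
a = (A_s − A'_s) f_y / (0.85 f'_c b) = 2321510/(0.85 × 30 × 415) = 219.37 mm.
c = a/β₁ = 219.37/0.836 = 262.40 mm; ε'_s = 0.003(c − d')/c = 0.0025 ≥ f_y/E_s = 0.0021, so compression steel does yield.
M_n = (A_s − A'_s) f_y (d − a/2) + A'_s f_y (d − d') = [2321510 × (675 − 109.685) + 247340 × (675 − 48)] × 10⁻⁶ = 1312.38 + 155.08 = 1467.46 kN·m.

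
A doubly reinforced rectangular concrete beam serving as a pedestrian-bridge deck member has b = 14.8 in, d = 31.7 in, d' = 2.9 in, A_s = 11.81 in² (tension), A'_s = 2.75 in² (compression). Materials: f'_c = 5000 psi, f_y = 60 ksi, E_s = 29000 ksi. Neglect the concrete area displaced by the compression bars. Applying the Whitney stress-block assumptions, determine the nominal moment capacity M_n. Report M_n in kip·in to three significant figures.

Assume both steels yield.
a = (A_s − A'_s) f_y/(0.85 f'_c b) = (11.81 − 2.75) × 60/(0.85 × 5 × 14.8) = 8.642 in.
c = a/β₁ = 8.642/0.8 = 10.803 in; ε'_s = 0.003(c − d')/c = 0.0022 ≥ ε_y = 0.0021, so the compression steel yields.
M_n = (A_s − A'_s) f_y (d − a/2) + A'_s f_y (d − d') = 543.6 × (31.7 − 4.321) + 165 × (31.7 − 2.9) = 14883.2 + 4752.0 = 19635.2 kip·in.

M_n ≈ 19600 kip·in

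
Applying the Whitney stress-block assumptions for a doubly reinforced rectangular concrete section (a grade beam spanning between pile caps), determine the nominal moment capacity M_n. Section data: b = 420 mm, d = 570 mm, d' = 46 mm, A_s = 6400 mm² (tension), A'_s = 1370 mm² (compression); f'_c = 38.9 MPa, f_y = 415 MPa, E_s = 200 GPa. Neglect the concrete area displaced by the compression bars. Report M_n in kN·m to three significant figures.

Assume both tension and compression steel yield.
Net tension couple steel: A_s − A'_s = 5030 mm².
a = (A_s − A'_s) f_y / (0.85 f'_c b) = 2087450/(0.85 × 38.9 × 420) = 150.31 mm.
c = a/β₁ = 150.31/0.772 = 194.70 mm; ε'_s = 0.003(c − d')/c = 0.0023 ≥ f_y/E_s = 0.0021, so compression steel does yield.
M_n = (A_s − A'_s) f_y (d − a/2) + A'_s f_y (d − d') = [2087450 × (570 − 75.155) + 568550 × (570 − 46)] × 10⁻⁶ = 1032.96 + 297.92 = 1330.88 kN·m.

M_n ≈ 1330 kN·m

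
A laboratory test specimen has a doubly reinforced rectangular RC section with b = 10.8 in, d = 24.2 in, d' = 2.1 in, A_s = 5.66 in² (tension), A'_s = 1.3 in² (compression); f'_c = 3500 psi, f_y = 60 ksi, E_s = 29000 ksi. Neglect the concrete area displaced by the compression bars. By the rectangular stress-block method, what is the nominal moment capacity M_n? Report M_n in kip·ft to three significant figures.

Assume both steels yield.
a = (A_s − A'_s) f_y/(0.85 f'_c b) = (5.66 − 1.3) × 60/(0.85 × 3.5 × 10.8) = 8.142 in.
c = a/β₁ = 8.142/0.85 = 9.579 in; ε'_s = 0.003(c − d')/c = 0.0023 ≥ ε_y = 0.0021, so the compression steel yields.
M_n = (A_s − A'_s) f_y (d − a/2) + A'_s f_y (d − d') = 261.6 × (24.2 − 4.071) + 78 × (24.2 − 2.1) = 5265.7 + 1723.8 = 6989.5 kip·in = 6989.5/12 = 582.46 kip·ft.

M_n ≈ 582 kip·ft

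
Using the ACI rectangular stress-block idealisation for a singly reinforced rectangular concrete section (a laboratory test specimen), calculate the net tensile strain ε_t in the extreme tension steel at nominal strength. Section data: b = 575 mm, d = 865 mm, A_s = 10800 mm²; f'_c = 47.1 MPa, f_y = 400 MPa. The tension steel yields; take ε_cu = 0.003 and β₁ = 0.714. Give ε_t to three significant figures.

ε_t ≈ 0.00687

a = A_s f_y/(0.85 f'_c b) = 187.66 mm.
β₁ = 0.714, so c = a/β₁ = 187.66/0.714 = 262.83 mm.
From the linear strain diagram with ε_cu = 0.003: ε_t = 0.003 (d − c)/c = 0.003 × (865 − 262.83)/262.83 = 0.00687.
Since ε_t ≥ 0.005, the section is tension-controlled.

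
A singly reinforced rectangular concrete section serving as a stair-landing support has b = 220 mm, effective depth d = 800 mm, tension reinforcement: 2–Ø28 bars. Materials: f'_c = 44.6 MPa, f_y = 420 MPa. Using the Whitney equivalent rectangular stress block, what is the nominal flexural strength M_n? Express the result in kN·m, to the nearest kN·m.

A_s = 2 × 616 = 1232 mm².
T = A_s f_y = 1232 × 420 = 517440 N = 517.44 kN.
From C = T: a = T/(0.85 f'_c b) = 517440/(0.85 × 44.6 × 220) = 62.04 mm.
M_n = T(d − a/2) = 517.44 kN × (800 − 31.02) mm = 397.90 kN·m.

M_n ≈ 398 kN·m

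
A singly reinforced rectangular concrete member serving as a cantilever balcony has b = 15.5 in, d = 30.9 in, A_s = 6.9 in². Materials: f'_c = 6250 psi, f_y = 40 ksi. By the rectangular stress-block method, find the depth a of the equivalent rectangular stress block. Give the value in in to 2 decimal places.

a ≈ 3.35 in

T = A_s f_y = 6.9 × 40 = 276 kips.
a = T/(0.85 f'_c b) = 276/(0.85 × 6.25 × 15.5) = 3.35 in.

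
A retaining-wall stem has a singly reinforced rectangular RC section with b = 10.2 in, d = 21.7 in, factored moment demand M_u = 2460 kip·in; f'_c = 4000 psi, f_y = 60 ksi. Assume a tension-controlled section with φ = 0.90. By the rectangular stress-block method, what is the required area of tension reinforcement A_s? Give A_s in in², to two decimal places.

M_n = M_u/φ = 2460/0.90 = 2733.33 kip·in.
From M_n = 0.85 f'_c a b (d − a/2):
a = d − √(d² − 2M_n/(0.85 f'_c b)) = 21.7 − √(21.7² − 2 × 2733.33/(0.85 × 4 × 10.2)) = 4.001 in.
A_s = 0.85 f'_c a b / f_y = 0.85 × 4 × 4.001 × 10.2 / 60 = 2.313 in².

A_s ≈ 2.31 in²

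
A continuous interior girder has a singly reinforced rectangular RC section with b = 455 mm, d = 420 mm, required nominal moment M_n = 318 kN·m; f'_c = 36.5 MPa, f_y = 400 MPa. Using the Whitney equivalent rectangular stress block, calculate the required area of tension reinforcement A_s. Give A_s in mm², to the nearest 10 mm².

With M_n = 0.85 f'_c a b (d − a/2), solve the quadratic for a:
a = d − √(d² − 2M_n/(0.85 f'_c b)) = 420 − √(420² − 2 × 318×10⁶/(0.85 × 36.5 × 455)) = 57.58 mm.
A_s = 0.85 f'_c a b / f_y = 0.85 × 36.5 × 57.58 × 455 / 400 = 2032.1 mm².

A_s ≈ 2030 mm²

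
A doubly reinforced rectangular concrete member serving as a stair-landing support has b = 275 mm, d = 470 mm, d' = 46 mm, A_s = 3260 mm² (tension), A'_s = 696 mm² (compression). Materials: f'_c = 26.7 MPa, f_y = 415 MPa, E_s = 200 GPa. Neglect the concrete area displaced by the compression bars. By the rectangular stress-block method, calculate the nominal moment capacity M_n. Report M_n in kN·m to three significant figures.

M_n ≈ 532 kN·m

Assume both tension and compression steel yield.
Net tension couple steel: A_s − A'_s = 2564 mm².
a = (A_s − A'_s) f_y / (0.85 f'_c b) = 1064060/(0.85 × 26.7 × 275) = 170.49 mm.
c = a/β₁ = 170.49/0.85 = 200.58 mm; ε'_s = 0.003(c − d')/c = 0.0023 ≥ f_y/E_s = 0.0021, so compression steel does yield.
M_n = (A_s − A'_s) f_y (d − a/2) + A'_s f_y (d − d') = [1064060 × (470 − 85.245) + 288840 × (470 − 46)] × 10⁻⁶ = 409.40 + 122.47 = 531.87 kN·m.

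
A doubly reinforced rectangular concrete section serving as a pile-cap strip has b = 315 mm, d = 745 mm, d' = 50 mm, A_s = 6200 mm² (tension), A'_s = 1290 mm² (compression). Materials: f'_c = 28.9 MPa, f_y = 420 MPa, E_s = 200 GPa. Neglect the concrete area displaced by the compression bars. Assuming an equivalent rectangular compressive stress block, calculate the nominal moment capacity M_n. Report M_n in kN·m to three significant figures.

Assume both tension and compression steel yield.
Net tension couple steel: A_s − A'_s = 4910 mm².
a = (A_s − A'_s) f_y / (0.85 f'_c b) = 2062200/(0.85 × 28.9 × 315) = 266.50 mm.
c = a/β₁ = 266.50/0.844 = 315.76 mm; ε'_s = 0.003(c − d')/c = 0.0025 ≥ f_y/E_s = 0.0021, so compression steel does yield.
M_n = (A_s − A'_s) f_y (d − a/2) + A'_s f_y (d − d') = [2062200 × (745 − 133.25) + 541800 × (745 − 50)] × 10⁻⁶ = 1261.55 + 376.55 = 1638.10 kN·m.

M_n ≈ 1640 kN·m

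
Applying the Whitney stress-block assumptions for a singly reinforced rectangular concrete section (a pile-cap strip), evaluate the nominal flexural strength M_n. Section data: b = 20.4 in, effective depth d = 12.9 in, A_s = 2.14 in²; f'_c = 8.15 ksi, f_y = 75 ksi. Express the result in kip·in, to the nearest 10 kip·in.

M_n ≈ 1980 kip·in

T = A_s f_y = 2.14 × 75 = 160.5 kips.
a = T/(0.85 f'_c b) = 160.5/(0.85 × 8.15 × 20.4) = 1.136 in.
M_n = T(d − a/2) = 160.5 × (12.9 − 0.568) = 1979.3 kip·in.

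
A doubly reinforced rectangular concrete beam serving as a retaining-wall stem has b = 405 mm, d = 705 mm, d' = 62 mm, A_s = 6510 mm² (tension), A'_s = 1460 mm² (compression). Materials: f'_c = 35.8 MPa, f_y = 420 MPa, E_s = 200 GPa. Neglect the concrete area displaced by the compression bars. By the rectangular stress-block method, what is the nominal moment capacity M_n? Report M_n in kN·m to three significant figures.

M_n ≈ 1710 kN·m

Assume both tension and compression steel yield.
Net tension couple steel: A_s − A'_s = 5050 mm².
a = (A_s − A'_s) f_y / (0.85 f'_c b) = 2121000/(0.85 × 35.8 × 405) = 172.10 mm.
c = a/β₁ = 172.10/0.794 = 216.75 mm; ε'_s = 0.003(c − d')/c = 0.0021 ≥ f_y/E_s = 0.0021, so compression steel does yield.
M_n = (A_s − A'_s) f_y (d − a/2) + A'_s f_y (d − d') = [2121000 × (705 − 86.05) + 613200 × (705 − 62)] × 10⁻⁶ = 1312.79 + 394.29 = 1707.08 kN·m.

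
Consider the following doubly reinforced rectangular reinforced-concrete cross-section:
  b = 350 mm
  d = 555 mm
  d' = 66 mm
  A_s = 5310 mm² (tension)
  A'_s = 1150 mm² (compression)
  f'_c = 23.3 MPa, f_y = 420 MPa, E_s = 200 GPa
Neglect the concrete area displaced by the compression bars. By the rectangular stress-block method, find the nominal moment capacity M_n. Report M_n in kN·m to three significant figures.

Assume both tension and compression steel yield.
Net tension couple steel: A_s − A'_s = 4160 mm².
a = (A_s − A'_s) f_y / (0.85 f'_c b) = 1747200/(0.85 × 23.3 × 350) = 252.06 mm.
c = a/β₁ = 252.06/0.85 = 296.54 mm; ε'_s = 0.003(c − d')/c = 0.0023 ≥ f_y/E_s = 0.0021, so compression steel does yield.
M_n = (A_s − A'_s) f_y (d − a/2) + A'_s f_y (d − d') = [1747200 × (555 − 126.03) + 483000 × (555 − 66)] × 10⁻⁶ = 749.50 + 236.19 = 985.69 kN·m.

M_n ≈ 986 kN·m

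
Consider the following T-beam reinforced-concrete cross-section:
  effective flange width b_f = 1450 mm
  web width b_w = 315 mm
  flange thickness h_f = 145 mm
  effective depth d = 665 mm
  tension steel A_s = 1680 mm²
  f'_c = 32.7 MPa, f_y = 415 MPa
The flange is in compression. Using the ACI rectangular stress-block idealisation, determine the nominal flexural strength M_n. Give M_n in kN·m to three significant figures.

Tension: T = A_s f_y = 1680 × 415 = 697200 N.
Try a within the flange: a = T/(0.85 f'_c b_f) = 697200/(0.85 × 32.7 × 1450) = 17.30 mm.
Since a = 17.30 ≤ h_f = 145 mm, the stress block lies entirely in the flange; analyse as a rectangular beam of width b_f.
M_n = T(d − a/2) = 697200 × (665 − 8.65) = 457.61 × 10⁶ N·mm.
M_n = 457.61 kN·m.

M_n ≈ 458 kN·m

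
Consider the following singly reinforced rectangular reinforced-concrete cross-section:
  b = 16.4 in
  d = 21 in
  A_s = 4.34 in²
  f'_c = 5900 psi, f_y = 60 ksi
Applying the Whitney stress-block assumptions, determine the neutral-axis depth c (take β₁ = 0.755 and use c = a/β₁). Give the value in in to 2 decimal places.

T = A_s f_y = 4.34 × 60 = 260.4 kips.
a = T/(0.85 f'_c b) = 260.4/(0.85 × 5.9 × 16.4) = 3.1661 in.
With β₁ = 0.755, c = a/β₁ = 3.1661/0.755 = 4.19 in.

c ≈ 4.19 in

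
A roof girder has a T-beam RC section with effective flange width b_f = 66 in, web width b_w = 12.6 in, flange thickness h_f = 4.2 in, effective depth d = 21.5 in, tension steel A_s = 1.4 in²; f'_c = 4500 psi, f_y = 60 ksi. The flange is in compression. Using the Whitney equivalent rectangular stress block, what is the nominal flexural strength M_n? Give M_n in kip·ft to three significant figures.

Tension: T = A_s f_y = 1.4 × 60 = 84 kips.
Try a within the flange: a = T/(0.85 f'_c b_f) = 84/(0.85 × 4.5 × 66) = 0.333 in.
Since a = 0.333 ≤ h_f = 4.2 in, the stress block lies entirely in the flange; analyse as a rectangular beam of width b_f.
M_n = T(d − a/2) = 84 × (21.5 − 0.1665) = 1792.0 kip·in.
M_n = 1792.0/12 = 149.33 kip·ft.

M_n ≈ 149 kip·ft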